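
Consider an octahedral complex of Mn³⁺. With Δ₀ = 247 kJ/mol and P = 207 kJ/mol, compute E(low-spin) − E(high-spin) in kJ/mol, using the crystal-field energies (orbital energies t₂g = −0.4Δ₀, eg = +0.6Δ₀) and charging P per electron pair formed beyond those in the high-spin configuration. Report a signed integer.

-40

Group 7 minus oxidation state +3 gives a d⁴ configuration for Mn³⁺.
High-spin: t₂g³ eg¹, CFSE = -0.6Δ₀ = -148 kJ/mol.
Low-spin: t₂g⁴ eg⁰, orbital CFSE = -1.6Δ₀ = -395 kJ/mol; plus 1 excess pair × P = +207 kJ/mol; total -188 kJ/mol.
E(LS) − E(HS) = -188 − (-148) = -40 kJ/mol.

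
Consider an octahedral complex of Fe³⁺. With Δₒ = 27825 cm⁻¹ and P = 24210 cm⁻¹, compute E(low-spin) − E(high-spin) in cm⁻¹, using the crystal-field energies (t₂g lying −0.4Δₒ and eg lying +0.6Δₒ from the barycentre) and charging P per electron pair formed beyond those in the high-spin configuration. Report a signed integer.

-7230

Fe³⁺: group 8, so d-count = 8 − 3 = 5.
In the high-spin limit (t₂g³ eg²) the orbital term is 0.0Δₒ = 0 cm⁻¹, with no excess pairing.
Low-spin t₂g⁵ eg⁰ gives -2.0Δₒ = -55650 cm⁻¹, but forming 2 extra pairs costs 2P = 48420 cm⁻¹, so E(LS) = -55650 + 48420 = -7230 cm⁻¹.
The difference is -7230 − (0) = -7230 cm⁻¹, so low-spin lies lower.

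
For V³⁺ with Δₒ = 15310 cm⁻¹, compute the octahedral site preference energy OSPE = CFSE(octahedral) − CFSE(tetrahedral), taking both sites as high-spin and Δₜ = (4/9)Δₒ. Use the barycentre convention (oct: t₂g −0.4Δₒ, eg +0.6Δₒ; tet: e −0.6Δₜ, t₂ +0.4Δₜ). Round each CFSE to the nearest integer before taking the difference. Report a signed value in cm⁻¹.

V³⁺: group 5, so d-count = 5 − 3 = 2.
Octahedral high-spin t2g^2 e_g^0: CFSE = -0.8 × 15310 = -12248 cm⁻¹.
Tetrahedral e^2 t2^0 gives -1.2Δₜ = -1.2 × (4/9) × 15310 = -8165 cm⁻¹.
OSPE = -12248 − (-8165) = -4083 cm⁻¹.

-4083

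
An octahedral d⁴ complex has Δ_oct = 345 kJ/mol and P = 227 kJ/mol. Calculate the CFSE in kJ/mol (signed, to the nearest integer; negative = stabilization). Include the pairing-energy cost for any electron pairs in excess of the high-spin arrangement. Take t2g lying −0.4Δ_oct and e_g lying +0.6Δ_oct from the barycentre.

-325

Here Δ_oct > P (345 > 227), so the low-spin state is favoured.
Filling d⁴ accordingly: t2g^4 e_g^0.
Orbital CFSE = -1.6Δ_oct = -1.6 × 345 = -552 kJ/mol.
Excess pairs vs high-spin: 1 − 0 = 1; pairing cost = +227 kJ/mol.
Net CFSE = -552 + 227 = -325 kJ/mol.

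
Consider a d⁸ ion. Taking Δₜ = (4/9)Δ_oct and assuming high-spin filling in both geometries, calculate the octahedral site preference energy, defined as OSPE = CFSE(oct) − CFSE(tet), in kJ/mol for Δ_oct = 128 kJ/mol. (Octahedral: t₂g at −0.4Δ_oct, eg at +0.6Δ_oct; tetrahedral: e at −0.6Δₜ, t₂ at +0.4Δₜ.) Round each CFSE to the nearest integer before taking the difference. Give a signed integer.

-108

In an octahedral site d⁸ (HS) is t₂g⁶ eg², giving CFSE(oct) = -1.2Δ_oct = -154 kJ/mol.
Tetrahedral e⁴ t₂⁴ gives -0.8Δₜ = -0.8 × (4/9) × 128 = -46 kJ/mol.
Subtracting, OSPE = -154 − (-46) = -108 kJ/mol.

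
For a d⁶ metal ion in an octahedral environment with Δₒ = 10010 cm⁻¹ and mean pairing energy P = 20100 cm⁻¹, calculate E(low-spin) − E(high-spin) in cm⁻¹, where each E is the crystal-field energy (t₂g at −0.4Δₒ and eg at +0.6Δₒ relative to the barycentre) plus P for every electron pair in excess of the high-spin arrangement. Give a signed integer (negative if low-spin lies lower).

High-spin d⁶ fills as t₂g⁴ eg² with CFSE 4(−0.4) + 2(+0.6) = -0.4Δₒ = -4004 cm⁻¹.
Low-spin t₂g⁶ eg⁰ gives -2.4Δₒ = -24024 cm⁻¹, but forming 2 extra pairs costs 2P = 40200 cm⁻¹, so E(LS) = -24024 + 40200 = 16176 cm⁻¹.
Thus E(LS) − E(HS) = 20180 cm⁻¹.

20180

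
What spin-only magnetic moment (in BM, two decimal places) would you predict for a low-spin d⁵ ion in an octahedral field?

1.73 BM

Configuration: t₂g⁵ eg⁰ → 1 unpaired electron.
μ(spin-only) = √[1(1+2)] = √3 ≈ 1.73 BM.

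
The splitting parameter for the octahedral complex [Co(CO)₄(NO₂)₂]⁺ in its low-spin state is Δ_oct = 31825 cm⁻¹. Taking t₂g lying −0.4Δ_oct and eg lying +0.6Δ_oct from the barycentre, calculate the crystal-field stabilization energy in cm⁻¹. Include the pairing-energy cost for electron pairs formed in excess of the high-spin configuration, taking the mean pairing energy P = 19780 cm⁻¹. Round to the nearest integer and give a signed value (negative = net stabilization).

-36820

Ligand charges: 4×(+0) from CO and 2×(-1) from NO₂⁻ sum to -2; with overall charge +1, Co is +3.
Co sits in group 9; removing 3 electrons leaves Co³⁺ with 9 − 3 = 6 d electrons.
The d⁶ electrons fill as t₂g⁶ eg⁰.
CFSE(orbital) = 6×(-0.4Δ_oct) + 0×(0.6Δ_oct) = -2.4Δ_oct; with Δ_oct = 31825 cm⁻¹ that is -76380 cm⁻¹.
High-spin d⁶ would be t₂g⁴ eg² with 1 pair; low-spin has 3, so 2 excess pairs cost +2P = +39560 cm⁻¹.
Overall CFSE = -76380 + 39560 = -36820 cm⁻¹.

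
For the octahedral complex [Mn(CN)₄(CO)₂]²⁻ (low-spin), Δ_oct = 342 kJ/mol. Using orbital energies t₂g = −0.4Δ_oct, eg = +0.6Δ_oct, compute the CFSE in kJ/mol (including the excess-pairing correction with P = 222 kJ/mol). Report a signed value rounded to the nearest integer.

Ligand charges: 4×(-1) from CN⁻ and 2×(+0) from CO sum to -4; with overall charge -2, Mn is +2.
Mn is in group 7, so Mn²⁺ is d⁵ (7 − 2 = 5).
The d⁵ electrons fill as t₂g⁵ eg⁰.
Orbital CFSE = 5(-0.4) + 0(0.6) = -2.0Δ_oct = -2.0 × 342 = -684 kJ/mol.
High-spin d⁵ would be t₂g³ eg² with 0 pairs; low-spin has 2, so 2 excess pairs cost +2P = +444 kJ/mol.
Overall CFSE = -684 + 444 = -240 kJ/mol.

-240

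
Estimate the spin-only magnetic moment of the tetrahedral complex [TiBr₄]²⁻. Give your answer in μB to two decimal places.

2.83 μB

Each Br⁻ contributes -1; 4 × (-1) = -4. With overall charge -2, Ti is in the +2 oxidation state.
Ti sits in group 4; removing 2 electrons leaves Ti²⁺ with 4 − 2 = 2 d electrons.
Tetrahedral fields are weak (Δₜ ≈ 4/9 Δₒ), so electrons fill high-spin.
Configuration: e^2 t2^0 → 2 unpaired electrons.
μ(spin-only) = √[2(2+2)] = √8 ≈ 2.83 μB.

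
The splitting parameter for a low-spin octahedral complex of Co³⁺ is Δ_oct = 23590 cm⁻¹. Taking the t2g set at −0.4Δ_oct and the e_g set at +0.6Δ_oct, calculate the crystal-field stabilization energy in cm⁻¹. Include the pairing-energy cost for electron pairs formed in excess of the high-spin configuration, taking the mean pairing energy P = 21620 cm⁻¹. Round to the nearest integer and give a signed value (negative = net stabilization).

-13376

Co sits in group 9; removing 3 electrons leaves Co³⁺ with 9 − 3 = 6 d electrons.
Configuration: t2g^6 e_g^0.
Orbital CFSE = 6(-0.4) + 0(0.6) = -2.4Δ_oct = -2.4 × 23590 = -56616 cm⁻¹.
Pairing penalty: 3 pairs vs 1 in the high-spin reference → 2 extra × P = 43240 cm⁻¹.
Overall CFSE = -56616 + 43240 = -13376 cm⁻¹.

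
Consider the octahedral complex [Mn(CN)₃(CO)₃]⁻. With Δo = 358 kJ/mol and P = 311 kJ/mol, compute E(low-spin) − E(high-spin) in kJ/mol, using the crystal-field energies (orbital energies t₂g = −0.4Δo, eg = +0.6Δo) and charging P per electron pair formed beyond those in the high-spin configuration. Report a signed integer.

-94

Ligand charges: 3×(-1) from CN⁻ and 3×(+0) from CO sum to -3; with overall charge -1, Mn is +2.
Group 7 minus oxidation state +2 gives a d⁵ configuration for Mn²⁺.
In the high-spin limit (t₂g³ eg²) the orbital term is 0.0Δo = 0 kJ/mol, with no excess pairing.
Low-spin: t₂g⁵ eg⁰, orbital CFSE = -2.0Δo = -716 kJ/mol; plus 2 excess pairs × P = +622 kJ/mol; total -94 kJ/mol.
The difference is -94 − (0) = -94 kJ/mol, so low-spin lies lower.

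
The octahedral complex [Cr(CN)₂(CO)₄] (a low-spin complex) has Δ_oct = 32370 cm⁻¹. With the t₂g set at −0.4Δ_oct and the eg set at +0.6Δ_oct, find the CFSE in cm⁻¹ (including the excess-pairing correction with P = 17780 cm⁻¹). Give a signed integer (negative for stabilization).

-34012

Ligand charges: 2×(-1) from CN⁻ and 4×(+0) from CO sum to -2; with overall charge +0, Cr is +2.
Cr²⁺: group 6, so d-count = 6 − 2 = 4.
Electron filling gives t₂g⁴ eg⁰.
The orbital stabilization is -1.6Δ_oct = -1.6 × 32370 = -51792 cm⁻¹.
Pairing penalty: 1 pair vs 0 in the high-spin reference → 1 extra × P = 17780 cm⁻¹.
Combining: -51792 + 17780 = -34012 cm⁻¹.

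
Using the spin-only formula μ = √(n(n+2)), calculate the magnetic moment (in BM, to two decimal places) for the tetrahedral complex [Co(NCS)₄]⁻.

Each NCS⁻ contributes -1; 4 × (-1) = -4. With overall charge -1, Co is in the +3 oxidation state.
Group 9 minus oxidation state +3 gives a d⁶ configuration for Co³⁺.
Tetrahedral splitting is small, so the complex is high-spin.
Configuration: e³ t₂³ → 4 unpaired electrons.
μ(spin-only) = √[4(4+2)] = √24 ≈ 4.90 BM.

4.90 BM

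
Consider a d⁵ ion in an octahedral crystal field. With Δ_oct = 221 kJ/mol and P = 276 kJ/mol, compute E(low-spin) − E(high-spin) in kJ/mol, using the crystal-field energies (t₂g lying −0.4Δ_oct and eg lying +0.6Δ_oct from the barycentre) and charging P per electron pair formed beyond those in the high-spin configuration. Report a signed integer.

In the high-spin limit (t₂g³ eg²) the orbital term is 0.0Δ_oct = 0 kJ/mol, with no excess pairing.
For low-spin the configuration is t₂g⁵ eg⁰: orbital energy -2.0 × 221 = -442 kJ/mol, and 2 additional pairs relative to high-spin add 552 kJ/mol, giving 110 kJ/mol.
The difference is 110 − (0) = 110 kJ/mol, so high-spin lies lower.

110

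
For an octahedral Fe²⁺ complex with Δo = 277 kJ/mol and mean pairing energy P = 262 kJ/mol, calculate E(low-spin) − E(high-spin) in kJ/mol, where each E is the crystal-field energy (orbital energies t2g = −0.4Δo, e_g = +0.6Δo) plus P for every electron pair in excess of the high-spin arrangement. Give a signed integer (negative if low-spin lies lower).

Fe is in group 8, so Fe²⁺ is d⁶ (8 − 2 = 6).
In the high-spin limit (t2g^4 e_g^2) the orbital term is -0.4Δo = -111 kJ/mol, with no excess pairing.
Low-spin t2g^6 e_g^0 gives -2.4Δo = -665 kJ/mol, but forming 2 extra pairs costs 2P = 524 kJ/mol, so E(LS) = -665 + 524 = -141 kJ/mol.
The difference is -141 − (-111) = -30 kJ/mol, so low-spin lies lower.

-30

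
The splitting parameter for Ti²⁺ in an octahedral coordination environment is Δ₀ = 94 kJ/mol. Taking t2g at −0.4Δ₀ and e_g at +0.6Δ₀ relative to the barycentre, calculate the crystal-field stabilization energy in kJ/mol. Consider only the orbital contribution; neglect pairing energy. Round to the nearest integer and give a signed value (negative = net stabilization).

-75

Group 4 minus oxidation state +2 gives a d² configuration for Ti²⁺.
The d² electrons fill as t2g^2 e_g^0.
CFSE(orbital) = 2×(-0.4Δ₀) + 0×(0.6Δ₀) = -0.8Δ₀; with Δ₀ = 94 kJ/mol that is -75 kJ/mol.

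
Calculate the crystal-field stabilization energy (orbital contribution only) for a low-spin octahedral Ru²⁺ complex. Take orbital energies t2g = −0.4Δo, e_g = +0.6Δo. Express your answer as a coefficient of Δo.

Ru²⁺: group 8, so d-count = 8 − 2 = 6.
Configuration: t2g^6 e_g^0.
CFSE = 6(-0.4Δo) + 0(0.6Δo) = -2.4Δo + 0.0Δo = -2.4Δo.

-2.4 Δo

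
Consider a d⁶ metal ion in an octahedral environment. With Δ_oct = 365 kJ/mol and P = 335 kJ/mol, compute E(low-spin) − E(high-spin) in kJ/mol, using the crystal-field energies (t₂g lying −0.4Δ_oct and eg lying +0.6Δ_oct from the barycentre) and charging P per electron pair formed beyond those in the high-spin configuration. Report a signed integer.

In the high-spin limit (t₂g⁴ eg²) the orbital term is -0.4Δ_oct = -146 kJ/mol, with no excess pairing.
For low-spin the configuration is t₂g⁶ eg⁰: orbital energy -2.4 × 365 = -876 kJ/mol, and 2 additional pairs relative to high-spin add 670 kJ/mol, giving -206 kJ/mol.
E(LS) − E(HS) = -206 − (-146) = -60 kJ/mol.

-60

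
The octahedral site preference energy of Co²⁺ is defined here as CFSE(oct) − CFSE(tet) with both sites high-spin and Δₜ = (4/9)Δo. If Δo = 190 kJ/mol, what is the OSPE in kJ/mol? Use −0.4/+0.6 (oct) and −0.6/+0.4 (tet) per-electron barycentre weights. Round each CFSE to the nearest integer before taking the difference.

Co is in group 9, so Co²⁺ is d⁷ (9 − 2 = 7).
Octahedral high-spin t2g^5 e_g^2: CFSE = -0.8 × 190 = -152 kJ/mol.
Tetrahedral: e^4 t2^3, CFSE = 4(−0.6) + 3(+0.4) = -1.2Δₜ = -1.2 × (4/9) × 190 = -101 kJ/mol.
OSPE = -152 − (-101) = -51 kJ/mol.

-51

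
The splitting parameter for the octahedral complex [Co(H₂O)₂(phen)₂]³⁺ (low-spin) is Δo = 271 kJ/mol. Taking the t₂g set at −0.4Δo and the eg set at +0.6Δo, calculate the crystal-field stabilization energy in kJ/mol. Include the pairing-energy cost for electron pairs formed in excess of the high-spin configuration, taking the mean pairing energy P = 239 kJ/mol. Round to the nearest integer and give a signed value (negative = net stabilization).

-172

Ligand charges: 2×(+0) from H₂O and 2×(+0) from phen sum to +0; with overall charge +3, Co is +3.
Co³⁺: group 9, so d-count = 9 − 3 = 6.
The d⁶ electrons fill as t₂g⁶ eg⁰.
CFSE(orbital) = 6×(-0.4Δo) + 0×(0.6Δo) = -2.4Δo; with Δo = 271 kJ/mol that is -650 kJ/mol.
High-spin d⁶ would be t₂g⁴ eg² with 1 pair; low-spin has 3, so 2 excess pairs cost +2P = +478 kJ/mol.
Net CFSE = -650 + 478 = -172 kJ/mol.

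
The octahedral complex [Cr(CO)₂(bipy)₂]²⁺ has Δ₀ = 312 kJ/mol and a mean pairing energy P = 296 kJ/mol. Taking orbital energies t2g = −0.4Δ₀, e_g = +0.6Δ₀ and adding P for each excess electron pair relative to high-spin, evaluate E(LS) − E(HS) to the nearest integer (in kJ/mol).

-16

Ligand charges: 2×(+0) from CO and 2×(+0) from bipy sum to +0; with overall charge +2, Cr is +2.
Cr sits in group 6; removing 2 electrons leaves Cr²⁺ with 6 − 2 = 4 d electrons.
High-spin: t2g^3 e_g^1, CFSE = -0.6Δ₀ = -187 kJ/mol.
For low-spin the configuration is t2g^4 e_g^0: orbital energy -1.6 × 312 = -499 kJ/mol, and 1 additional pair relative to high-spin adds 296 kJ/mol, giving -203 kJ/mol.
The difference is -203 − (-187) = -16 kJ/mol, so low-spin lies lower.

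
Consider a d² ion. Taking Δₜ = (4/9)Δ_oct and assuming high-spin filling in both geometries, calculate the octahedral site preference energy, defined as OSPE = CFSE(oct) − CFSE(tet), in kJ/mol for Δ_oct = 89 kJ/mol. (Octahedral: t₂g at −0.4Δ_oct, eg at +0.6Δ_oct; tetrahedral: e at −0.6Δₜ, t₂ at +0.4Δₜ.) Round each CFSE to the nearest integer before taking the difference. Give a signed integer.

-24

In an octahedral site d² (HS) is t₂g² eg⁰, giving CFSE(oct) = -0.8Δ_oct = -71 kJ/mol.
Tetrahedral e² t₂⁰ gives -1.2Δₜ = -1.2 × (4/9) × 89 = -47 kJ/mol.
OSPE = CFSE(oct) − CFSE(tet) = -71 − (-47) = -24 kJ/mol.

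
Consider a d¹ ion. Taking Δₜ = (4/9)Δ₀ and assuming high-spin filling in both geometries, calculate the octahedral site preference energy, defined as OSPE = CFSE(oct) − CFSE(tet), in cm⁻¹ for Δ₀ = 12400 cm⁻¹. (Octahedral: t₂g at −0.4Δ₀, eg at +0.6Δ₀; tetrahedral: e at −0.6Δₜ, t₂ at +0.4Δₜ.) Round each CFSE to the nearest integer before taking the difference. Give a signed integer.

In an octahedral site d¹ (HS) is t2g^1 e_g^0, giving CFSE(oct) = -0.4Δ₀ = -4960 cm⁻¹.
In a tetrahedral site the filling is e^1 t2^0: CFSE(tet) = -0.6Δₜ = -0.6 × (4/9)(12400) = -3307 cm⁻¹.
Subtracting, OSPE = -4960 − (-3307) = -1653 cm⁻¹.

-1653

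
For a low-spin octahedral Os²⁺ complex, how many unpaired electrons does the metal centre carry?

0

Os sits in group 8; removing 2 electrons leaves Os²⁺ with 8 − 2 = 6 d electrons.
Configuration: t₂g⁶ eg⁰, giving 0 unpaired electrons.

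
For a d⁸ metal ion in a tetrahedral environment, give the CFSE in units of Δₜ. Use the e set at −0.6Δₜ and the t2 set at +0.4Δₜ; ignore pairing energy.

-0.8 Δₜ

Tetrahedral fields are weak (Δₜ ≈ 4/9 Δₒ), so electrons fill high-spin.
Configuration: e^4 t2^4.
CFSE = 4(-0.6Δₜ) + 4(0.4Δₜ) = -2.4Δₜ + 1.6Δₜ = -0.8Δₜ.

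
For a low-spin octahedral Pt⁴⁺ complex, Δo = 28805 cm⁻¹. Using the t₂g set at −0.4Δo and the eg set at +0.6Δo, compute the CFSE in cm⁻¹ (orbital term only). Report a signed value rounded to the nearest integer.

Pt sits in group 10; removing 4 electrons leaves Pt⁴⁺ with 10 − 4 = 6 d electrons.
The d⁶ electrons fill as t₂g⁶ eg⁰.
CFSE(orbital) = 6×(-0.4Δo) + 0×(0.6Δo) = -2.4Δo; with Δo = 28805 cm⁻¹ that is -69132 cm⁻¹.

-69132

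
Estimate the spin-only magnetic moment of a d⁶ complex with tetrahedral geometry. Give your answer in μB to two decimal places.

Tetrahedral fields are weak (Δₜ ≈ 4/9 Δₒ), so electrons fill high-spin.
Configuration: e³ t₂³ → 4 unpaired electrons.
μ(spin-only) = √[4(4+2)] = √24 ≈ 4.90 μB.

4.90 μB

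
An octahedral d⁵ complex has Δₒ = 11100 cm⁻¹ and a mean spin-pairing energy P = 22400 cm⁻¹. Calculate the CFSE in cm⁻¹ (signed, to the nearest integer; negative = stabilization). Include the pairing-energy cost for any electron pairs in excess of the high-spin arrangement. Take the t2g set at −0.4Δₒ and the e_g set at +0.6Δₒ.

0

Since Δₒ = 11100 cm⁻¹ < P = 22400 cm⁻¹, the complex adopts the high-spin configuration.
That gives t2g^3 e_g^2.
Orbital CFSE = 0.0Δₒ = 0.0 × 11100 = 0 cm⁻¹.
High-spin has no excess pairs, so no pairing correction applies.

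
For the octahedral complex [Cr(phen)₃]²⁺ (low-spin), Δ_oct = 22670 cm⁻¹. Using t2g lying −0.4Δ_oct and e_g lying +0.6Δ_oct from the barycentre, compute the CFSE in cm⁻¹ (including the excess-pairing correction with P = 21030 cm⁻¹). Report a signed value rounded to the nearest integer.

-15242

phen is neutral, so the +2 overall charge sits on Cr: oxidation state +2.
Cr is in group 6, so Cr²⁺ is d⁴ (6 − 2 = 4).
The d⁴ electrons fill as t2g^4 e_g^0.
Orbital CFSE = 4(-0.4) + 0(0.6) = -1.6Δ_oct = -1.6 × 22670 = -36272 cm⁻¹.
High-spin d⁴ would be t2g^3 e_g^1 with 0 pairs; low-spin has 1, so 1 excess pair costs +1P = +21030 cm⁻¹.
Net CFSE = -36272 + 21030 = -15242 cm⁻¹.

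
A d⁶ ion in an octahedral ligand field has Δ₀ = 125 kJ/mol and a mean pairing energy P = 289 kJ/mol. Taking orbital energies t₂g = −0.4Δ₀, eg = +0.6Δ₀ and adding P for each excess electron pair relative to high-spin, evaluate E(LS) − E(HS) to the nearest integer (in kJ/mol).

328

High-spin: t₂g⁴ eg², CFSE = -0.4Δ₀ = -50 kJ/mol.
For low-spin the configuration is t₂g⁶ eg⁰: orbital energy -2.4 × 125 = -300 kJ/mol, and 2 additional pairs relative to high-spin add 578 kJ/mol, giving 278 kJ/mol.
E(LS) − E(HS) = 278 − (-50) = 328 kJ/mol.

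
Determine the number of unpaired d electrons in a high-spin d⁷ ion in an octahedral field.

3

Configuration: t₂g⁵ eg², giving 3 unpaired electrons.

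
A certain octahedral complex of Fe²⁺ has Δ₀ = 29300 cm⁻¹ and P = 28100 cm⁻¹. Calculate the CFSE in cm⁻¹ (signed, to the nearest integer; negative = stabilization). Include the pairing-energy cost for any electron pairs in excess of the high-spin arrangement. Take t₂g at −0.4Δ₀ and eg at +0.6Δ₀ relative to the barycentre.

Group 8 minus oxidation state +2 gives a d⁶ configuration for Fe²⁺.
With Δ₀ > P the complex is low-spin.
Configuration: t₂g⁶ eg⁰.
Orbital CFSE = -2.4Δ₀ = -2.4 × 29300 = -70320 cm⁻¹.
Excess pairs vs high-spin: 3 − 1 = 2; pairing cost = +56200 cm⁻¹.
Net CFSE = -70320 + 56200 = -14120 cm⁻¹.

-14120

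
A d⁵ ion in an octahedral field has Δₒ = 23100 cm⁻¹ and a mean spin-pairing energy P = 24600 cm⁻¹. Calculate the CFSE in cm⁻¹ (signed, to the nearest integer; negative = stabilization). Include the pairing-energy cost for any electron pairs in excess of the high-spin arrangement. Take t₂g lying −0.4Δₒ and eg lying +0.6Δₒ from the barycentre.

Δₒ < P, so pairing is avoided: the ground state is high-spin.
Configuration: t₂g³ eg².
Orbital CFSE = 0.0Δₒ = 0.0 × 23100 = 0 cm⁻¹.
High-spin has no excess pairs, so no pairing correction applies.

0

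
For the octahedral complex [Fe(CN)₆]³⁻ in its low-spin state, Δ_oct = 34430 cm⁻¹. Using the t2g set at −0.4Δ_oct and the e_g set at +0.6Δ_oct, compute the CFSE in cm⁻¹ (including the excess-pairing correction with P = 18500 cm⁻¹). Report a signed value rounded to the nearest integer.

-31860

Each CN⁻ contributes -1; 6 × (-1) = -6. With overall charge -3, Fe is in the +3 oxidation state.
Fe sits in group 8; removing 3 electrons leaves Fe³⁺ with 8 − 3 = 5 d electrons.
Configuration: t2g^5 e_g^0.
Orbital CFSE = 5(-0.4) + 0(0.6) = -2.0Δ_oct = -2.0 × 34430 = -68860 cm⁻¹.
Relative to high-spin t2g^3 e_g^2 (0 paired), the low-spin configuration has 2 additional pairs, contributing +2 × 18500 = +37000 cm⁻¹.
Combining: -68860 + 37000 = -31860 cm⁻¹.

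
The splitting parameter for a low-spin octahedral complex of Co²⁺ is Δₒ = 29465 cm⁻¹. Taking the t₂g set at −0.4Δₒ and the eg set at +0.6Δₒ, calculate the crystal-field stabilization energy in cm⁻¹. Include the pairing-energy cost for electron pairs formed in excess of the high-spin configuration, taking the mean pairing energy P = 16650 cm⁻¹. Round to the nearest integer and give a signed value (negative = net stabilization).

Co²⁺: group 9, so d-count = 9 − 2 = 7.
Configuration: t₂g⁶ eg¹.
The orbital stabilization is -1.8Δₒ = -1.8 × 29465 = -53037 cm⁻¹.
High-spin d⁷ would be t₂g⁵ eg² with 2 pairs; low-spin has 3, so 1 excess pair costs +1P = +16650 cm⁻¹.
Overall CFSE = -53037 + 16650 = -36387 cm⁻¹.

-36387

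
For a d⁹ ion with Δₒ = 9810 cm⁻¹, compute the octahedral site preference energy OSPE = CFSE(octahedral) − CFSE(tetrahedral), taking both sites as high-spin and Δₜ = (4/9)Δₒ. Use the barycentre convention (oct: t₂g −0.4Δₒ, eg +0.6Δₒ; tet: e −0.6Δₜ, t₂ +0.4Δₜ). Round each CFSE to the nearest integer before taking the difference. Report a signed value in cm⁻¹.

-4142

In an octahedral site d⁹ (HS) is t2g^6 e_g^3, giving CFSE(oct) = -0.6Δₒ = -5886 cm⁻¹.
In a tetrahedral site the filling is e^4 t2^5: CFSE(tet) = -0.4Δₜ = -0.4 × (4/9)(9810) = -1744 cm⁻¹.
OSPE = CFSE(oct) − CFSE(tet) = -5886 − (-1744) = -4142 cm⁻¹.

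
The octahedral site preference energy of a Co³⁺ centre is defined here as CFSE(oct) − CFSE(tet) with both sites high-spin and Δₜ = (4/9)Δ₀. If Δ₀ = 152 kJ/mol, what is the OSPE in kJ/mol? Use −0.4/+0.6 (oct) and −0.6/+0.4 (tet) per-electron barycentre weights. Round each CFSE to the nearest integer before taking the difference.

-20

Co is in group 9, so Co³⁺ is d⁶ (9 − 3 = 6).
In an octahedral site d⁶ (HS) is t₂g⁴ eg², giving CFSE(oct) = -0.4Δ₀ = -61 kJ/mol.
In a tetrahedral site the filling is e³ t₂³: CFSE(tet) = -0.6Δₜ = -0.6 × (4/9)(152) = -41 kJ/mol.
OSPE = -61 − (-41) = -20 kJ/mol.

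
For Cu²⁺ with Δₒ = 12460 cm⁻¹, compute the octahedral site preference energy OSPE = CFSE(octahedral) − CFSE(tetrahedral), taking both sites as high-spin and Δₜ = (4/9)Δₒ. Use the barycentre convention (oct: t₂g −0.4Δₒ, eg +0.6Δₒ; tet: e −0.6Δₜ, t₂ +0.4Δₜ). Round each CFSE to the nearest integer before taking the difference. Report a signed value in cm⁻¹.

-5261

Cu sits in group 11; removing 2 electrons leaves Cu²⁺ with 11 − 2 = 9 d electrons.
Octahedral high-spin t2g^6 e_g^3: CFSE = -0.6 × 12460 = -7476 cm⁻¹.
Tetrahedral: e^4 t2^5, CFSE = 4(−0.6) + 5(+0.4) = -0.4Δₜ = -0.4 × (4/9) × 12460 = -2215 cm⁻¹.
OSPE = CFSE(oct) − CFSE(tet) = -7476 − (-2215) = -5261 cm⁻¹.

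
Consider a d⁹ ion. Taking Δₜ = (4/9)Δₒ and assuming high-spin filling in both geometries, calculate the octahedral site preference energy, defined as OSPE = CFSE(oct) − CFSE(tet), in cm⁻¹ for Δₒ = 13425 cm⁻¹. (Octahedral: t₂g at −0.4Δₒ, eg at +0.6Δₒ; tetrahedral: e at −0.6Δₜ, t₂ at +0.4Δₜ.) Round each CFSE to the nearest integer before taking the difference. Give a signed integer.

-5668

Octahedral (high-spin): t₂g⁶ eg³, CFSE = 6(−0.4) + 3(+0.6) = -0.6Δₒ = -0.6 × 13425 = -8055 cm⁻¹.
Tetrahedral: e⁴ t₂⁵, CFSE = 4(−0.6) + 5(+0.4) = -0.4Δₜ = -0.4 × (4/9) × 13425 = -2387 cm⁻¹.
OSPE = -8055 − (-2387) = -5668 cm⁻¹.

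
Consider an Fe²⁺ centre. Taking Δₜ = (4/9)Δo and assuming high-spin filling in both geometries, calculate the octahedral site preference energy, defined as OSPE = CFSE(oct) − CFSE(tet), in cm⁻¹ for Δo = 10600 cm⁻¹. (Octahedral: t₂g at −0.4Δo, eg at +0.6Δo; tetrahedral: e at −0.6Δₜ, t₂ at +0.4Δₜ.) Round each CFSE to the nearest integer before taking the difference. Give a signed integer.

Fe²⁺: group 8, so d-count = 8 − 2 = 6.
Octahedral high-spin t₂g⁴ eg²: CFSE = -0.4 × 10600 = -4240 cm⁻¹.
In a tetrahedral site the filling is e³ t₂³: CFSE(tet) = -0.6Δₜ = -0.6 × (4/9)(10600) = -2827 cm⁻¹.
OSPE = -4240 − (-2827) = -1413 cm⁻¹.

-1413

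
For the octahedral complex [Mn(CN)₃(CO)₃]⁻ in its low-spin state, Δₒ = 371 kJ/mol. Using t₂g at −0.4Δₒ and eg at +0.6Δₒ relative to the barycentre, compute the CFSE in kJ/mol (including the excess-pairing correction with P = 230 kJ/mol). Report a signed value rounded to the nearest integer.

-282

Ligand charges: 3×(-1) from CN⁻ and 3×(+0) from CO sum to -3; with overall charge -1, Mn is +2.
Group 7 minus oxidation state +2 gives a d⁵ configuration for Mn²⁺.
Electron filling gives t₂g⁵ eg⁰.
CFSE(orbital) = 5×(-0.4Δₒ) + 0×(0.6Δₒ) = -2.0Δₒ; with Δₒ = 371 kJ/mol that is -742 kJ/mol.
Pairing penalty: 2 pairs vs 0 in the high-spin reference → 2 extra × P = 460 kJ/mol.
Overall CFSE = -742 + 460 = -282 kJ/mol.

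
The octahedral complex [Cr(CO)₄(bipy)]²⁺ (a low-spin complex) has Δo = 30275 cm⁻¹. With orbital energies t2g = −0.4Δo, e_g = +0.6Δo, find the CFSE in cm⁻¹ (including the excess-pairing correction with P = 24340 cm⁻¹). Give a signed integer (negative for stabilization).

-24100

Ligand charges: 4×(+0) from CO and 1×(+0) from bipy sum to +0; with overall charge +2, Cr is +2.
Group 6 minus oxidation state +2 gives a d⁴ configuration for Cr²⁺.
Configuration: t2g^4 e_g^0.
CFSE(orbital) = 4×(-0.4Δo) + 0×(0.6Δo) = -1.6Δo; with Δo = 30275 cm⁻¹ that is -48440 cm⁻¹.
Relative to high-spin t2g^3 e_g^1 (0 paired), the low-spin configuration has 1 additional pair, contributing +1 × 24340 = +24340 cm⁻¹.
Net CFSE = -48440 + 24340 = -24100 cm⁻¹.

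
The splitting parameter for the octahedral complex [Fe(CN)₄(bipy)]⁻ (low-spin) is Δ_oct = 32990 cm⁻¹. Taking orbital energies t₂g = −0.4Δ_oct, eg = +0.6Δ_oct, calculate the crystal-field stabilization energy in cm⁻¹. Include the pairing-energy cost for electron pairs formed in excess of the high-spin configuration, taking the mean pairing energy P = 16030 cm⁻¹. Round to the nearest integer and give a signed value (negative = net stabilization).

-33920

Ligand charges: 4×(-1) from CN⁻ and 1×(+0) from bipy sum to -4; with overall charge -1, Fe is +3.
Fe sits in group 8; removing 3 electrons leaves Fe³⁺ with 8 − 3 = 5 d electrons.
The d⁵ electrons fill as t₂g⁵ eg⁰.
CFSE(orbital) = 5×(-0.4Δ_oct) + 0×(0.6Δ_oct) = -2.0Δ_oct; with Δ_oct = 32990 cm⁻¹ that is -65980 cm⁻¹.
Pairing penalty: 2 pairs vs 0 in the high-spin reference → 2 extra × P = 32060 cm⁻¹.
Combining: -65980 + 32060 = -33920 cm⁻¹.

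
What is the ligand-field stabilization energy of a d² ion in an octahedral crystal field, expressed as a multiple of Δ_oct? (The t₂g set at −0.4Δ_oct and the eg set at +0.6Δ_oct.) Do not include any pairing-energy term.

-0.8 Δ_oct

Configuration: t₂g² eg⁰.
CFSE = 2(-0.4Δ_oct) + 0(0.6Δ_oct) = -0.8Δ_oct + 0.0Δ_oct = -0.8Δ_oct.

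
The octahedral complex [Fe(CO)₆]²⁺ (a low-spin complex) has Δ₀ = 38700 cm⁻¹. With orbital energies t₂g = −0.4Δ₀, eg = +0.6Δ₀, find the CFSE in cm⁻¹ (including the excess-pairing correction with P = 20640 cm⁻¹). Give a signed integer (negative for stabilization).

CO is neutral, so the +2 overall charge sits on Fe: oxidation state +2.
Fe is in group 8, so Fe²⁺ is d⁶ (8 − 2 = 6).
The d⁶ electrons fill as t₂g⁶ eg⁰.
The orbital stabilization is -2.4Δ₀ = -2.4 × 38700 = -92880 cm⁻¹.
Pairing penalty: 3 pairs vs 1 in the high-spin reference → 2 extra × P = 41280 cm⁻¹.
Net CFSE = -92880 + 41280 = -51600 cm⁻¹.

-51600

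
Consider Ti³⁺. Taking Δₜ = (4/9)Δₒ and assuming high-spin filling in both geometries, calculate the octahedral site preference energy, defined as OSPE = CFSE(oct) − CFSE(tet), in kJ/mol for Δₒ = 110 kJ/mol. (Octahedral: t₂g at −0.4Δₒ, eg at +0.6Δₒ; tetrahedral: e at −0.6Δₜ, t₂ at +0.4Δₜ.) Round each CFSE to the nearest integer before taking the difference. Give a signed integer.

Ti is in group 4, so Ti³⁺ is d¹ (4 − 3 = 1).
Octahedral (high-spin): t₂g¹ eg⁰, CFSE = 1(−0.4) + 0(+0.6) = -0.4Δₒ = -0.4 × 110 = -44 kJ/mol.
Tetrahedral e¹ t₂⁰ gives -0.6Δₜ = -0.6 × (4/9) × 110 = -29 kJ/mol.
Subtracting, OSPE = -44 − (-29) = -15 kJ/mol.

-15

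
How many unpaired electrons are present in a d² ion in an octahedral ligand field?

2

Configuration: t₂g² eg⁰, giving 2 unpaired electrons.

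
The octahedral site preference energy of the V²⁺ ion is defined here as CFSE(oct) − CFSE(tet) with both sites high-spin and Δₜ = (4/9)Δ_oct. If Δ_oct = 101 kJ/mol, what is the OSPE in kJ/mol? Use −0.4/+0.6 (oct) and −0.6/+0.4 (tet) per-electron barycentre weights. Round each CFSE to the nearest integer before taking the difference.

-85

V²⁺: group 5, so d-count = 5 − 2 = 3.
Octahedral high-spin t₂g³ eg⁰: CFSE = -1.2 × 101 = -121 kJ/mol.
Tetrahedral e² t₂¹ gives -0.8Δₜ = -0.8 × (4/9) × 101 = -36 kJ/mol.
OSPE = CFSE(oct) − CFSE(tet) = -121 − (-36) = -85 kJ/mol.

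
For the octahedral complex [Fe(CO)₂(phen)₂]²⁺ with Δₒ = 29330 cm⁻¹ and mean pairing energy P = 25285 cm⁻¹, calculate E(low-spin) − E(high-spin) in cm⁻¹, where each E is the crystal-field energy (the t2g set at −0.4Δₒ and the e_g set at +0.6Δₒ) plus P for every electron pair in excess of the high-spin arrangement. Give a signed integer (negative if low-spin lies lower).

-8090

Ligand charges: 2×(+0) from CO and 2×(+0) from phen sum to +0; with overall charge +2, Fe is +2.
Fe is in group 8, so Fe²⁺ is d⁶ (8 − 2 = 6).
High-spin: t2g^4 e_g^2, CFSE = -0.4Δₒ = -11732 cm⁻¹.
Low-spin: t2g^6 e_g^0, orbital CFSE = -2.4Δₒ = -70392 cm⁻¹; plus 2 excess pairs × P = +50570 cm⁻¹; total -19822 cm⁻¹.
The difference is -19822 − (-11732) = -8090 cm⁻¹, so low-spin lies lower.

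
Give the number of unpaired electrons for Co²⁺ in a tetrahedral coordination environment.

Group 9 minus oxidation state +2 gives a d⁷ configuration for Co²⁺.
Tetrahedral fields are weak (Δₜ ≈ 4/9 Δₒ), so electrons fill high-spin.
Configuration: e^4 t2^3, giving 3 unpaired electrons.

3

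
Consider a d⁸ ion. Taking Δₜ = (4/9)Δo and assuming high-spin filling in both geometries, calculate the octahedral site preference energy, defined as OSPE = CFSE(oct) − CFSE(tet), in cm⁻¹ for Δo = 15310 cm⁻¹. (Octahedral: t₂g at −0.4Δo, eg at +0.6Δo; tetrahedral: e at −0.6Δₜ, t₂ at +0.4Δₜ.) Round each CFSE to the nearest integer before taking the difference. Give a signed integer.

-12928

In an octahedral site d⁸ (HS) is t₂g⁶ eg², giving CFSE(oct) = -1.2Δo = -18372 cm⁻¹.
Tetrahedral: e⁴ t₂⁴, CFSE = 4(−0.6) + 4(+0.4) = -0.8Δₜ = -0.8 × (4/9) × 15310 = -5444 cm⁻¹.
OSPE = CFSE(oct) − CFSE(tet) = -18372 − (-5444) = -12928 cm⁻¹.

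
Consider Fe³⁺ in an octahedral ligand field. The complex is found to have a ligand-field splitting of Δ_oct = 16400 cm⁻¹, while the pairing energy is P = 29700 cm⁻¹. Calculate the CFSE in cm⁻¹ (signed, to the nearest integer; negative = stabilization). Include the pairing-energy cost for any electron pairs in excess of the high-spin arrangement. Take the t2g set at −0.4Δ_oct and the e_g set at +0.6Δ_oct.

Group 8 minus oxidation state +3 gives a d⁵ configuration for Fe³⁺.
Δ_oct < P, so pairing is avoided: the ground state is high-spin.
Configuration: t2g^3 e_g^2.
Orbital CFSE = 0.0Δ_oct = 0.0 × 16400 = 0 cm⁻¹.
High-spin has no excess pairs, so no pairing correction applies.

0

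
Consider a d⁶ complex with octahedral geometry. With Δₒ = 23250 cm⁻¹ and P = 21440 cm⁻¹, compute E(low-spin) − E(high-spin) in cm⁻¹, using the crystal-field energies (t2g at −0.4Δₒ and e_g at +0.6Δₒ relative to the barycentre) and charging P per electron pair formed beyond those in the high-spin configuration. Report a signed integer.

High-spin d⁶ fills as t2g^4 e_g^2 with CFSE 4(−0.4) + 2(+0.6) = -0.4Δₒ = -9300 cm⁻¹.
For low-spin the configuration is t2g^6 e_g^0: orbital energy -2.4 × 23250 = -55800 cm⁻¹, and 2 additional pairs relative to high-spin add 42880 cm⁻¹, giving -12920 cm⁻¹.
The difference is -12920 − (-9300) = -3620 cm⁻¹, so low-spin lies lower.

-3620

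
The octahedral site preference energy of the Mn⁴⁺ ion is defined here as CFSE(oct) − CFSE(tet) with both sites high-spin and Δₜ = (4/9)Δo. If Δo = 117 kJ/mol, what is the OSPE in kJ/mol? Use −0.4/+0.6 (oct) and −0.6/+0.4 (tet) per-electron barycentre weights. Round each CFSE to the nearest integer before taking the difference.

-98

Mn is in group 7, so Mn⁴⁺ is d³ (7 − 4 = 3).
In an octahedral site d³ (HS) is t2g^3 e_g^0, giving CFSE(oct) = -1.2Δo = -140 kJ/mol.
Tetrahedral e^2 t2^1 gives -0.8Δₜ = -0.8 × (4/9) × 117 = -42 kJ/mol.
OSPE = -140 − (-42) = -98 kJ/mol.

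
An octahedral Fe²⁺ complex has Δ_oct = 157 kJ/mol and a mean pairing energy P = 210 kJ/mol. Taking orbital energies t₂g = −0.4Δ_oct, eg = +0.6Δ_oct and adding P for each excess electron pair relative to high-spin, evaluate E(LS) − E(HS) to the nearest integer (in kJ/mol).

Group 8 minus oxidation state +2 gives a d⁶ configuration for Fe²⁺.
In the high-spin limit (t₂g⁴ eg²) the orbital term is -0.4Δ_oct = -63 kJ/mol, with no excess pairing.
Low-spin: t₂g⁶ eg⁰, orbital CFSE = -2.4Δ_oct = -377 kJ/mol; plus 2 excess pairs × P = +420 kJ/mol; total 43 kJ/mol.
E(LS) − E(HS) = 43 − (-63) = 106 kJ/mol.

106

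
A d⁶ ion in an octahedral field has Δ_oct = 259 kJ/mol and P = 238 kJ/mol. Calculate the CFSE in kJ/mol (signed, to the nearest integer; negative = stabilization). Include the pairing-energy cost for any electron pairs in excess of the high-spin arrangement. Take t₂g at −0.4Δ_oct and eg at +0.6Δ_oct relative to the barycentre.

-146

Here Δ_oct > P (259 > 238), so the low-spin state is favoured.
Configuration: t₂g⁶ eg⁰.
Orbital CFSE = -2.4Δ_oct = -2.4 × 259 = -622 kJ/mol.
Excess pairs vs high-spin: 3 − 1 = 2; pairing cost = +476 kJ/mol.
Net CFSE = -622 + 476 = -146 kJ/mol.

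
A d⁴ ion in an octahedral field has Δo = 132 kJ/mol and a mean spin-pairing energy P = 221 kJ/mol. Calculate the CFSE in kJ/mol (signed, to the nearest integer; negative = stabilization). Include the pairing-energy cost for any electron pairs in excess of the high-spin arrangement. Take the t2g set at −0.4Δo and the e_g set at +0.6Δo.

Δo < P, so pairing is avoided: the ground state is high-spin.
Filling d⁴ accordingly: t2g^3 e_g^1.
Orbital CFSE = -0.6Δo = -0.6 × 132 = -79 kJ/mol.
High-spin has no excess pairs, so no pairing correction applies.

-79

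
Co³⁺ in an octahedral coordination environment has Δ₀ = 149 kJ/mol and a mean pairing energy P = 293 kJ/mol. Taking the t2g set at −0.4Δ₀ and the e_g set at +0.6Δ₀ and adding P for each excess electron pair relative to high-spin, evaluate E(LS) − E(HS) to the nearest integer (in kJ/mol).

288

Group 9 minus oxidation state +3 gives a d⁶ configuration for Co³⁺.
High-spin d⁶ fills as t2g^4 e_g^2 with CFSE 4(−0.4) + 2(+0.6) = -0.4Δ₀ = -60 kJ/mol.
Low-spin: t2g^6 e_g^0, orbital CFSE = -2.4Δ₀ = -358 kJ/mol; plus 2 excess pairs × P = +586 kJ/mol; total 228 kJ/mol.
Thus E(LS) − E(HS) = 288 kJ/mol.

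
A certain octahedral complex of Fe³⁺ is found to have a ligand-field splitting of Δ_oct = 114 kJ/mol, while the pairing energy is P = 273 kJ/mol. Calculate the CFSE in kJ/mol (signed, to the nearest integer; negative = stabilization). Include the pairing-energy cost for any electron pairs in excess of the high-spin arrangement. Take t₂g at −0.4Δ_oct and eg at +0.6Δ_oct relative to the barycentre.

0

Group 8 minus oxidation state +3 gives a d⁵ configuration for Fe³⁺.
Since Δ_oct = 114 kJ/mol < P = 273 kJ/mol, the complex adopts the high-spin configuration.
Configuration: t₂g³ eg².
Orbital CFSE = 0.0Δ_oct = 0.0 × 114 = 0 kJ/mol.
High-spin has no excess pairs, so no pairing correction applies.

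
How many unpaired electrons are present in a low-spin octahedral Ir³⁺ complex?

0

Ir sits in group 9; removing 3 electrons leaves Ir³⁺ with 9 − 3 = 6 d electrons.
Configuration: t₂g⁶ eg⁰, giving 0 unpaired electrons.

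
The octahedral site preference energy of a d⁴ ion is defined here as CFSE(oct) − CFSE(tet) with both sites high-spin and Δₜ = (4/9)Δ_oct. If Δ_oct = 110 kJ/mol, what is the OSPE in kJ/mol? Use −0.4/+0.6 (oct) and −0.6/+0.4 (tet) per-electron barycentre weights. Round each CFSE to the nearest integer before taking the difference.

Octahedral high-spin t₂g³ eg¹: CFSE = -0.6 × 110 = -66 kJ/mol.
In a tetrahedral site the filling is e² t₂²: CFSE(tet) = -0.4Δₜ = -0.4 × (4/9)(110) = -20 kJ/mol.
Subtracting, OSPE = -66 − (-20) = -46 kJ/mol.

-46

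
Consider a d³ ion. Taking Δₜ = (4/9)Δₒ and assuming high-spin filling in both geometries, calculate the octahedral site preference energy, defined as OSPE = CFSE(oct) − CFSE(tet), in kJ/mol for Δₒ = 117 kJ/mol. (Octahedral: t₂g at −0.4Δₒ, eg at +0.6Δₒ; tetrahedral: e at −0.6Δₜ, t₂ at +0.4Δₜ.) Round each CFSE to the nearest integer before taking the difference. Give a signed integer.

Octahedral (high-spin): t₂g³ eg⁰, CFSE = 3(−0.4) + 0(+0.6) = -1.2Δₒ = -1.2 × 117 = -140 kJ/mol.
Tetrahedral: e² t₂¹, CFSE = 2(−0.6) + 1(+0.4) = -0.8Δₜ = -0.8 × (4/9) × 117 = -42 kJ/mol.
OSPE = CFSE(oct) − CFSE(tet) = -140 − (-42) = -98 kJ/mol.

-98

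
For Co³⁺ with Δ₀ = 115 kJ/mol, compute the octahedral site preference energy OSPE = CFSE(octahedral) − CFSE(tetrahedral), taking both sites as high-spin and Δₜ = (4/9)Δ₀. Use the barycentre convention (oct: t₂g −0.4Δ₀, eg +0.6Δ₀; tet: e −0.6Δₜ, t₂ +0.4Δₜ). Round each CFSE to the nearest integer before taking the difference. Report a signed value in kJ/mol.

Co sits in group 9; removing 3 electrons leaves Co³⁺ with 9 − 3 = 6 d electrons.
Octahedral high-spin t₂g⁴ eg²: CFSE = -0.4 × 115 = -46 kJ/mol.
In a tetrahedral site the filling is e³ t₂³: CFSE(tet) = -0.6Δₜ = -0.6 × (4/9)(115) = -31 kJ/mol.
OSPE = -46 − (-31) = -15 kJ/mol.

-15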